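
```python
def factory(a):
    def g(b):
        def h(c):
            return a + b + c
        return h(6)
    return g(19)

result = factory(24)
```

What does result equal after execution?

Step 1: a = 24, b = 19, c = 6 across three nested scopes.
Step 2: h() accesses all three via LEGB rule.
Step 3: result = 24 + 19 + 6 = 49

The answer is 49.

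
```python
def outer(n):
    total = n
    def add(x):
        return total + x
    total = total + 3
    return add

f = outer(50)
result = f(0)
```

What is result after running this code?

Step 1: outer(50) sets total = 50, then total = 50 + 3 = 53.
Step 2: Closures capture by reference, so add sees total = 53.
Step 3: f(0) returns 53 + 0 = 53

The answer is 53.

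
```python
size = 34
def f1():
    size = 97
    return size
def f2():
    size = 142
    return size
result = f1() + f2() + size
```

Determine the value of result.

Step 1: Each function shadows global size with its own local.
Step 2: f1() returns 97, f2() returns 142.
Step 3: Global size = 34 is unchanged. result = 97 + 142 + 34 = 273

The answer is 273.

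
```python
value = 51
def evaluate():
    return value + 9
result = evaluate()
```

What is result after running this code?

Step 1: value = 51 is defined globally.
Step 2: evaluate() looks up value from global scope = 51, then computes 51 + 9 = 60.
Step 3: result = 60

The answer is 60.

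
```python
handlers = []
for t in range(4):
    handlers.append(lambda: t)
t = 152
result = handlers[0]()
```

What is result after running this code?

Step 1: Lambdas capture the variable t by reference, not by value.
Step 2: After the loop, t is reassigned to 152.
Step 3: handlers[0]() looks up the current t = 152. result = 152

The answer is 152.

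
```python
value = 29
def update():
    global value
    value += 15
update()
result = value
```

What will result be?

Step 1: value = 29 globally.
Step 2: update() modifies global value: value += 15 = 44.
Step 3: result = 44

The answer is 44.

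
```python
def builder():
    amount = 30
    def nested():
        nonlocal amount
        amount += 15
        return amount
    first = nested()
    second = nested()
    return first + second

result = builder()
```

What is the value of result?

Step 1: amount starts at 30.
Step 2: First call: amount = 30 + 15 = 45, returns 45.
Step 3: Second call: amount = 45 + 15 = 60, returns 60.
Step 4: result = 45 + 60 = 105

The answer is 105.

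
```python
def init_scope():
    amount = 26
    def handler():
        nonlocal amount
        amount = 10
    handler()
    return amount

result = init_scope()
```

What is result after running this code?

Step 1: init_scope() sets amount = 26.
Step 2: handler() uses nonlocal to reassign amount = 10.
Step 3: result = 10

The answer is 10.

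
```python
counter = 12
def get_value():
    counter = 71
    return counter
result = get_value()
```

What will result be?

Step 1: Global counter = 12.
Step 2: get_value() creates local counter = 71, shadowing the global.
Step 3: Returns local counter = 71. result = 71

The answer is 71.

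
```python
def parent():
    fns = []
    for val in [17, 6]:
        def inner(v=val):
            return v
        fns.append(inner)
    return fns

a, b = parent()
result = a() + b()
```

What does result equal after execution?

Step 1: Default argument v=val captures val at each iteration.
Step 2: a() returns 17 (captured at first iteration), b() returns 6 (captured at second).
Step 3: result = 17 + 6 = 23

The answer is 23.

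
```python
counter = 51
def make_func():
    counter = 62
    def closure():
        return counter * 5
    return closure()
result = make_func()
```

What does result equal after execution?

Step 1: make_func() shadows global counter with counter = 62.
Step 2: closure() finds counter = 62 in enclosing scope, computes 62 * 5 = 310.
Step 3: result = 310

The answer is 310.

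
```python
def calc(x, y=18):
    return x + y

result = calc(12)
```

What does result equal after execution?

Step 1: calc(12) uses default y = 18.
Step 2: Returns 12 + 18 = 30.
Step 3: result = 30

The answer is 30.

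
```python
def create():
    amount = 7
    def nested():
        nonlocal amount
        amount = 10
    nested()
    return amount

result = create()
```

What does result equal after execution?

Step 1: create() sets amount = 7.
Step 2: nested() uses nonlocal to reassign amount = 10.
Step 3: result = 10

The answer is 10.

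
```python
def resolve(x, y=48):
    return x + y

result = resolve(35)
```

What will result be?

Step 1: resolve(35) uses default y = 48.
Step 2: Returns 35 + 48 = 83.
Step 3: result = 83

The answer is 83.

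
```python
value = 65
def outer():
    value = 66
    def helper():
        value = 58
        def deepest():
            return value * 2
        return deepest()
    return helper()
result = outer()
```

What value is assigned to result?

Step 1: deepest() looks up value through LEGB: not local, finds value = 58 in enclosing helper().
Step 2: Returns 58 * 2 = 116.
Step 3: result = 116

The answer is 116.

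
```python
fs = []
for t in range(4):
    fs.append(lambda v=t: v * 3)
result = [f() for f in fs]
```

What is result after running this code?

Step 1: Default arg v=t captures t at each iteration.
Step 2: fs[k] has v defaulting to k, returns k * 3.
Step 3: result = [0, 3, 6, 9]

The answer is [0, 3, 6, 9].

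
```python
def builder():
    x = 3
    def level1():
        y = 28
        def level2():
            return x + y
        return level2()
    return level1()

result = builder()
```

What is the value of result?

Step 1: x = 3 in builder. y = 28 in level1.
Step 2: level2() reads x = 3 and y = 28 from enclosing scopes.
Step 3: result = 3 + 28 = 31

The answer is 31.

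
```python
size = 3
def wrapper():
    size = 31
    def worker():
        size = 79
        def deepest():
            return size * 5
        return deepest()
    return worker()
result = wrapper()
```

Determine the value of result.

Step 1: deepest() looks up size through LEGB: not local, finds size = 79 in enclosing worker().
Step 2: Returns 79 * 5 = 395.
Step 3: result = 395

The answer is 395.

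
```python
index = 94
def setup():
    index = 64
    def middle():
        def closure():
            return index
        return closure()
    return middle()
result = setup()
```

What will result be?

Step 1: setup() defines index = 64. middle() and closure() have no local index.
Step 2: closure() checks local (none), enclosing middle() (none), enclosing setup() and finds index = 64.
Step 3: result = 64

The answer is 64.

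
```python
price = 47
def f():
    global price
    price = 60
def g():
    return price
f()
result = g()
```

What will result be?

Step 1: price = 47.
Step 2: f() sets global price = 60.
Step 3: g() reads global price = 60. result = 60

The answer is 60.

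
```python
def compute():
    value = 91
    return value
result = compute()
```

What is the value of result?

Step 1: compute() defines value = 91 in its local scope.
Step 2: return value finds the local variable value = 91.
Step 3: result = 91

The answer is 91.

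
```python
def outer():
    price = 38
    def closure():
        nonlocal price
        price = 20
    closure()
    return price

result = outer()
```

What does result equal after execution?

Step 1: outer() sets price = 38.
Step 2: closure() uses nonlocal to reassign price = 20.
Step 3: result = 20

The answer is 20.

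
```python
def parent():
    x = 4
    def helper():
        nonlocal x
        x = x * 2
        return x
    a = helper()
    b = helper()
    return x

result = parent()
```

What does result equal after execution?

Step 1: x starts at 4.
Step 2: First helper(): x = 4 * 2 = 8.
Step 3: Second helper(): x = 8 * 2 = 16.
Step 4: result = 16

The answer is 16.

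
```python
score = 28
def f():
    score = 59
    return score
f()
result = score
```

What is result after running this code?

Step 1: Global score = 28.
Step 2: f() creates local score = 59 (shadow, not modification).
Step 3: After f() returns, global score is unchanged. result = 28

The answer is 28.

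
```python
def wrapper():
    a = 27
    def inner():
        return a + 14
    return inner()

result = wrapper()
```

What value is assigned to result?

Step 1: wrapper() defines a = 27.
Step 2: inner() reads a = 27 from enclosing scope, returns 27 + 14 = 41.
Step 3: result = 41

The answer is 41.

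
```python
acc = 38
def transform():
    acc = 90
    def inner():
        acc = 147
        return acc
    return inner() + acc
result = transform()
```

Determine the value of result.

Step 1: transform() has local acc = 90. inner() has local acc = 147.
Step 2: inner() returns its local acc = 147.
Step 3: transform() returns 147 + its own acc (90) = 237

The answer is 237.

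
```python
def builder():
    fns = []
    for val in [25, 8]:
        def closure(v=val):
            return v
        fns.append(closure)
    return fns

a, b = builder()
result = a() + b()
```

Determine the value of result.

Step 1: Default argument v=val captures val at each iteration.
Step 2: a() returns 25 (captured at first iteration), b() returns 8 (captured at second).
Step 3: result = 25 + 8 = 33

The answer is 33.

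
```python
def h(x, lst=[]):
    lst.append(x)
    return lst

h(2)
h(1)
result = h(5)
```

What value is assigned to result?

Step 1: Mutable default argument gotcha! The list [] is created once.
Step 2: Each call appends to the SAME list: [2], [2, 1], [2, 1, 5].
Step 3: result = [2, 1, 5]

The answer is [2, 1, 5].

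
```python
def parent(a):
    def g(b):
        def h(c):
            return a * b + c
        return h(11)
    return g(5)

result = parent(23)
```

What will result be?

Step 1: a = 23, b = 5, c = 11.
Step 2: h() computes a * b + c = 23 * 5 + 11 = 126.
Step 3: result = 126

The answer is 126.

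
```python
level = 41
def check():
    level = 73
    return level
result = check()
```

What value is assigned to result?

Step 1: Global level = 41.
Step 2: check() creates local level = 73, shadowing the global.
Step 3: Returns local level = 73. result = 73

The answer is 73.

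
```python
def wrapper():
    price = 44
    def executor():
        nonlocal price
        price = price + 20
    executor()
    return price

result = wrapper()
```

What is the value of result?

Step 1: wrapper() sets price = 44.
Step 2: executor() uses nonlocal to modify price in wrapper's scope: price = 44 + 20 = 64.
Step 3: wrapper() returns the modified price = 64

The answer is 64.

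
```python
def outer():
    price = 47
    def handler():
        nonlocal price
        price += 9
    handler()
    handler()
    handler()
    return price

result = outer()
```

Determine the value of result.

Step 1: price starts at 47.
Step 2: handler() is called 3 times, each adding 9.
Step 3: price = 47 + 9 * 3 = 74

The answer is 74.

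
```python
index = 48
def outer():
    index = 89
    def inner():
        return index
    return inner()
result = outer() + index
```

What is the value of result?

Step 1: Global index = 48. outer() shadows with index = 89.
Step 2: inner() returns enclosing index = 89. outer() = 89.
Step 3: result = 89 + global index (48) = 137

The answer is 137.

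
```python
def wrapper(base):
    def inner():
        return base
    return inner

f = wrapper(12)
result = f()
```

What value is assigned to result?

Step 1: wrapper(12) creates closure capturing base = 12.
Step 2: f() returns the captured base = 12.
Step 3: result = 12

The answer is 12.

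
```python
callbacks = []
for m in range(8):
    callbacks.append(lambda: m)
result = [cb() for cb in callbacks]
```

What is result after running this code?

Step 1: All 8 lambdas share the same variable m.
Step 2: After the loop, m = 7.
Step 3: Each call returns 7. result = [7, 7, 7, 7, 7, 7, 7, 7]

The answer is [7, 7, 7, 7, 7, 7, 7, 7].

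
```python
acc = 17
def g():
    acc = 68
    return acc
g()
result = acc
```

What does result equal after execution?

Step 1: acc = 17 globally.
Step 2: g() creates a LOCAL acc = 68 (no global keyword!).
Step 3: The global acc is unchanged. result = 17

The answer is 17.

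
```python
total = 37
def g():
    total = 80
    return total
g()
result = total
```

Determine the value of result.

Step 1: Global total = 37.
Step 2: g() creates local total = 80 (shadow, not modification).
Step 3: After g() returns, global total is unchanged. result = 37

The answer is 37.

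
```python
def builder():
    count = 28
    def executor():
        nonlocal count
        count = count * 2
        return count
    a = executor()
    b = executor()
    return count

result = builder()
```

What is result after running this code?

Step 1: count starts at 28.
Step 2: First executor(): count = 28 * 2 = 56.
Step 3: Second executor(): count = 56 * 2 = 112.
Step 4: result = 112

The answer is 112.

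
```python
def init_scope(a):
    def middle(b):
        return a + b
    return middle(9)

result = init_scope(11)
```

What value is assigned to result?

Step 1: init_scope(11) passes a = 11.
Step 2: middle(9) has b = 9, reads a = 11 from enclosing.
Step 3: result = 11 + 9 = 20

The answer is 20.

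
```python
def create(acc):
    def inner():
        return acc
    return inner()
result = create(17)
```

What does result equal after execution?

Step 1: create(17) binds parameter acc = 17.
Step 2: inner() looks up acc in enclosing scope and finds the parameter acc = 17.
Step 3: result = 17

The answer is 17.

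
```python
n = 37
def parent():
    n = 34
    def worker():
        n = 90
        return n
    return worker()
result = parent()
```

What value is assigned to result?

Step 1: Three scopes define n: global (37), parent (34), worker (90).
Step 2: worker() has its own local n = 90, which shadows both enclosing and global.
Step 3: result = 90 (local wins in LEGB)

The answer is 90.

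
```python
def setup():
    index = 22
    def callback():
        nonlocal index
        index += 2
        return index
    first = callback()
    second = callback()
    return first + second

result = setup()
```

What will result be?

Step 1: index starts at 22.
Step 2: First call: index = 22 + 2 = 24, returns 24.
Step 3: Second call: index = 24 + 2 = 26, returns 26.
Step 4: result = 24 + 26 = 50

The answer is 50.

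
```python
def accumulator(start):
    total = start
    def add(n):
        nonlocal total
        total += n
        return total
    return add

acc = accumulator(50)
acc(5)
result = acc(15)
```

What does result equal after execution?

Step 1: accumulator(50) creates closure with total = 50.
Step 2: First acc(5): total = 50 + 5 = 55.
Step 3: Second acc(15): total = 55 + 15 = 70. result = 70

The answer is 70.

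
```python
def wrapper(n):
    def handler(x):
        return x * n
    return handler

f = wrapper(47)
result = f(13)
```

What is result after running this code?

Step 1: wrapper(47) creates a closure capturing n = 47.
Step 2: f(13) computes 13 * 47 = 611.
Step 3: result = 611

The answer is 611.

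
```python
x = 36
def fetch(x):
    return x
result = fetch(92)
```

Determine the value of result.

Step 1: Global x = 36.
Step 2: fetch(92) takes parameter x = 92, which shadows the global.
Step 3: result = 92

The answer is 92.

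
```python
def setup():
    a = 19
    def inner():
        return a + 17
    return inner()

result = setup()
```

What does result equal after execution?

Step 1: setup() defines a = 19.
Step 2: inner() reads a = 19 from enclosing scope, returns 19 + 17 = 36.
Step 3: result = 36

The answer is 36.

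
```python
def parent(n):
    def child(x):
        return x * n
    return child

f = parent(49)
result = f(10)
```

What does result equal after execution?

Step 1: parent(49) creates a closure capturing n = 49.
Step 2: f(10) computes 10 * 49 = 490.
Step 3: result = 490

The answer is 490.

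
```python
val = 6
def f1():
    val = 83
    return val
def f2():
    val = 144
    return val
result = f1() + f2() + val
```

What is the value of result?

Step 1: Each function shadows global val with its own local.
Step 2: f1() returns 83, f2() returns 144.
Step 3: Global val = 6 is unchanged. result = 83 + 144 + 6 = 233

The answer is 233.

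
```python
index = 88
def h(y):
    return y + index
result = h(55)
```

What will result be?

Step 1: index = 88 is defined globally.
Step 2: h(55) uses parameter y = 55 and looks up index from global scope = 88.
Step 3: result = 55 + 88 = 143

The answer is 143.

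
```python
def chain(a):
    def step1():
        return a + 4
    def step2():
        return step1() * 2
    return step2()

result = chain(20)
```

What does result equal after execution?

Step 1: chain(20) captures a = 20.
Step 2: step2() calls step1() which returns 20 + 4 = 24.
Step 3: step2() returns 24 * 2 = 48

The answer is 48.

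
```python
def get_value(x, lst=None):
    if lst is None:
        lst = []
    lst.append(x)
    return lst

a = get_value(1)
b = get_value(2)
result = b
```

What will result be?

Step 1: None default with guard creates a NEW list each call.
Step 2: a = [1] (fresh list). b = [2] (another fresh list).
Step 3: result = [2] (this is the fix for mutable default)

The answer is [2].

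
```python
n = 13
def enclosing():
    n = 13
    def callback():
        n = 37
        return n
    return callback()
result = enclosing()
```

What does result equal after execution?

Step 1: Three scopes define n: global (13), enclosing (13), callback (37).
Step 2: callback() has its own local n = 37, which shadows both enclosing and global.
Step 3: result = 37 (local wins in LEGB)

The answer is 37.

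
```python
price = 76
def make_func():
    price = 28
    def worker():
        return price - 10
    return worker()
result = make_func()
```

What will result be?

Step 1: make_func() shadows global price with price = 28.
Step 2: worker() finds price = 28 in enclosing scope, computes 28 - 10 = 18.
Step 3: result = 18

The answer is 18.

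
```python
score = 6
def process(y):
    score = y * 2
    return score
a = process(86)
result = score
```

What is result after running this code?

Step 1: Global score = 6.
Step 2: process(86) creates local score = 86 * 2 = 172.
Step 3: Global score unchanged because no global keyword. result = 6

The answer is 6.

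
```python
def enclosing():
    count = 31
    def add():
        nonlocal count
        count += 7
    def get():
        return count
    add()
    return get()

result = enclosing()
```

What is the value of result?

Step 1: count = 31. add() modifies it via nonlocal, get() reads it.
Step 2: add() makes count = 31 + 7 = 38.
Step 3: get() returns 38. result = 38

The answer is 38.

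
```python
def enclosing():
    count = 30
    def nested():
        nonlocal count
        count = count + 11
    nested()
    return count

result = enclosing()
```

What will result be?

Step 1: enclosing() sets count = 30.
Step 2: nested() uses nonlocal to modify count in enclosing's scope: count = 30 + 11 = 41.
Step 3: enclosing() returns the modified count = 41

The answer is 41.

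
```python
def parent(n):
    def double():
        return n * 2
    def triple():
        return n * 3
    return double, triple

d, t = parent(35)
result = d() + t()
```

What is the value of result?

Step 1: Both closures capture the same n = 35.
Step 2: d() = 35 * 2 = 70, t() = 35 * 3 = 105.
Step 3: result = 70 + 105 = 175

The answer is 175.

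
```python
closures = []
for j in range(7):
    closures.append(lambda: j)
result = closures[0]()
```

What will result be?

Step 1: The loop creates 7 lambdas, all referencing the same variable j.
Step 2: After the loop, j = 6 (final value).
Step 3: closures[0]() looks up j at call time and finds 6. This is the late binding gotcha. result = 6

The answer is 6.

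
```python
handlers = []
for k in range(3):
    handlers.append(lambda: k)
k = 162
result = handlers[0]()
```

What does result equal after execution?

Step 1: Lambdas capture the variable k by reference, not by value.
Step 2: After the loop, k is reassigned to 162.
Step 3: handlers[0]() looks up the current k = 162. result = 162

The answer is 162.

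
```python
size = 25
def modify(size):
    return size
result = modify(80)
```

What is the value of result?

Step 1: Global size = 25.
Step 2: modify(80) takes parameter size = 80, which shadows the global.
Step 3: result = 80

The answer is 80.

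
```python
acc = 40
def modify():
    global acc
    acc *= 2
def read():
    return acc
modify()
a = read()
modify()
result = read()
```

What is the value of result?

Step 1: acc = 40.
Step 2: First modify(): acc = 40 * 2 = 80.
Step 3: Second modify(): acc = 80 * 2 = 160.
Step 4: read() returns 160

The answer is 160.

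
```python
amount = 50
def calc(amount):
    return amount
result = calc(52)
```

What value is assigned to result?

Step 1: Global amount = 50.
Step 2: calc(52) takes parameter amount = 52, which shadows the global.
Step 3: result = 52

The answer is 52.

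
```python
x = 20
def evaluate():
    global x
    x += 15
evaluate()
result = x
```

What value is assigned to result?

Step 1: x = 20 globally.
Step 2: evaluate() modifies global x: x += 15 = 35.
Step 3: result = 35

The answer is 35.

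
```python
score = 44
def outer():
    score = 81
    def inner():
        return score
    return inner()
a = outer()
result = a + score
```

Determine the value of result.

Step 1: outer() has local score = 81. inner() reads from enclosing.
Step 2: outer() returns 81. Global score = 44 unchanged.
Step 3: result = 81 + 44 = 125

The answer is 125.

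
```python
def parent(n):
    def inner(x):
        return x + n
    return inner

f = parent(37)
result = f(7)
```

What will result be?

Step 1: parent(37) creates a closure that captures n = 37.
Step 2: f(7) calls the closure with x = 7, returning 7 + 37 = 44.
Step 3: result = 44

The answer is 44.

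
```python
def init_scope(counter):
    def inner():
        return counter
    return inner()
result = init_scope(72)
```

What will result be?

Step 1: init_scope(72) binds parameter counter = 72.
Step 2: inner() looks up counter in enclosing scope and finds the parameter counter = 72.
Step 3: result = 72

The answer is 72.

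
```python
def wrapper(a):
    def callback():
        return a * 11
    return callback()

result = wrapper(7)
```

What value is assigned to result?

Step 1: wrapper(7) binds parameter a = 7.
Step 2: callback() accesses a = 7 from enclosing scope.
Step 3: result = 7 * 11 = 77

The answer is 77.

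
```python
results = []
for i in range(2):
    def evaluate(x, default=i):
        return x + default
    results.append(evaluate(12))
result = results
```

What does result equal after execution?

Step 1: Default argument default=i is evaluated at function definition time.
Step 2: Each iteration creates evaluate with default = current i value.
Step 3: evaluate(12) returns 12 + default. results = [12, 13]

The answer is [12, 13].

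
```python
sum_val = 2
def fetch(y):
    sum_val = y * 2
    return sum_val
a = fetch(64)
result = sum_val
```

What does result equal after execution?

Step 1: Global sum_val = 2.
Step 2: fetch(64) creates local sum_val = 64 * 2 = 128.
Step 3: Global sum_val unchanged because no global keyword. result = 2

The answer is 2.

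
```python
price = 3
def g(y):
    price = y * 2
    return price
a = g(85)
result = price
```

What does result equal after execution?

Step 1: Global price = 3.
Step 2: g(85) creates local price = 85 * 2 = 170.
Step 3: Global price unchanged because no global keyword. result = 3

The answer is 3.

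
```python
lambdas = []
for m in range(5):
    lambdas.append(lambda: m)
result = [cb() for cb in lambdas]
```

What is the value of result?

Step 1: All 5 lambdas share the same variable m.
Step 2: After the loop, m = 4.
Step 3: Each call returns 4. result = [4, 4, 4, 4, 4]

The answer is [4, 4, 4, 4, 4].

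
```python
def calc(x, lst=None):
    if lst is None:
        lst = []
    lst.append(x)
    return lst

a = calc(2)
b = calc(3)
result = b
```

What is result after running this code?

Step 1: None default with guard creates a NEW list each call.
Step 2: a = [2] (fresh list). b = [3] (another fresh list).
Step 3: result = [3] (this is the fix for mutable default)

The answer is [3].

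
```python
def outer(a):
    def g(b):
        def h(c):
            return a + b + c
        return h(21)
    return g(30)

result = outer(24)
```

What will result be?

Step 1: a = 24, b = 30, c = 21 across three nested scopes.
Step 2: h() accesses all three via LEGB rule.
Step 3: result = 24 + 30 + 21 = 75

The answer is 75.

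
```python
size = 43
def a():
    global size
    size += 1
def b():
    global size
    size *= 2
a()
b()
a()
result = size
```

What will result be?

Step 1: size = 43.
Step 2: a(): size = 43 + 1 = 44.
Step 3: b(): size = 44 * 2 = 88.
Step 4: a(): size = 88 + 1 = 89

The answer is 89.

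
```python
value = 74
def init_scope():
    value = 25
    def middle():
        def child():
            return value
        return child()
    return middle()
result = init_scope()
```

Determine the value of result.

Step 1: init_scope() defines value = 25. middle() and child() have no local value.
Step 2: child() checks local (none), enclosing middle() (none), enclosing init_scope() and finds value = 25.
Step 3: result = 25

The answer is 25.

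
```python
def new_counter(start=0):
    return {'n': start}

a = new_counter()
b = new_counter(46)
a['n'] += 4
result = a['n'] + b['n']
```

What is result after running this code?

Step 1: new_counter() returns a new dict each call (immutable default 0).
Step 2: a = {'n': 0}, b = {'n': 46}.
Step 3: a['n'] += 4 = 4. result = 4 + 46 = 50

The answer is 50.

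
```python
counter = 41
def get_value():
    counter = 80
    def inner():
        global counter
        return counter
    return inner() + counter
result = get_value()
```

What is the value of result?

Step 1: Global counter = 41. get_value() shadows with local counter = 80.
Step 2: inner() uses global keyword, so inner() returns global counter = 41.
Step 3: get_value() returns 41 + 80 = 121

The answer is 121.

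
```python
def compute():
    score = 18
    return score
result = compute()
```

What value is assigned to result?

Step 1: compute() defines score = 18 in its local scope.
Step 2: return score finds the local variable score = 18.
Step 3: result = 18

The answer is 18.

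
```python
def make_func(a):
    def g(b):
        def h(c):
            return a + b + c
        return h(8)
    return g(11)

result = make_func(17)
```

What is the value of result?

Step 1: a = 17, b = 11, c = 8 across three nested scopes.
Step 2: h() accesses all three via LEGB rule.
Step 3: result = 17 + 11 + 8 = 36

The answer is 36.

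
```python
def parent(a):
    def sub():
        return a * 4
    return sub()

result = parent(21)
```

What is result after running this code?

Step 1: parent(21) binds parameter a = 21.
Step 2: sub() accesses a = 21 from enclosing scope.
Step 3: result = 21 * 4 = 84

The answer is 84.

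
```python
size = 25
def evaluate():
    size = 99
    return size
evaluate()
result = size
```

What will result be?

Step 1: size = 25 globally.
Step 2: evaluate() creates a LOCAL size = 99 (no global keyword!).
Step 3: The global size is unchanged. result = 25

The answer is 25.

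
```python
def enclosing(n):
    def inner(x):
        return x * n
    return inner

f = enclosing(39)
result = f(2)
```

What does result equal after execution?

Step 1: enclosing(39) creates a closure capturing n = 39.
Step 2: f(2) computes 2 * 39 = 78.
Step 3: result = 78

The answer is 78.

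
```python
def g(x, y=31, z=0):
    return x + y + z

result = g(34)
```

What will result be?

Step 1: g(34) uses defaults y = 31, z = 0.
Step 2: Returns 34 + 31 + 0 = 65.
Step 3: result = 65

The answer is 65.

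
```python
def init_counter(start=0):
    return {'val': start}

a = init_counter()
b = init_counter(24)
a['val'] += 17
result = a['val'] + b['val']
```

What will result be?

Step 1: init_counter() returns a new dict each call (immutable default 0).
Step 2: a = {'val': 0}, b = {'val': 24}.
Step 3: a['val'] += 17 = 17. result = 17 + 24 = 41

The answer is 41.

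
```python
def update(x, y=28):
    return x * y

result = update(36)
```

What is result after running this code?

Step 1: update(36) uses default y = 28.
Step 2: Returns 36 * 28 = 1008.
Step 3: result = 1008

The answer is 1008.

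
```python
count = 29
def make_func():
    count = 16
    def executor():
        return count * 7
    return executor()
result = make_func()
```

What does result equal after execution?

Step 1: make_func() shadows global count with count = 16.
Step 2: executor() finds count = 16 in enclosing scope, computes 16 * 7 = 112.
Step 3: result = 112

The answer is 112.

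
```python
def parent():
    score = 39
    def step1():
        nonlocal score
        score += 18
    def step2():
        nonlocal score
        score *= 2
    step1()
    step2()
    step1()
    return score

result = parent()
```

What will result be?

Step 1: score = 39.
Step 2: step1(): score = 39 + 18 = 57.
Step 3: step2(): score = 57 * 2 = 114.
Step 4: step1(): score = 114 + 18 = 132. result = 132

The answer is 132.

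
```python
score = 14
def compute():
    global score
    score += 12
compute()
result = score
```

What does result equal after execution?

Step 1: score = 14 globally.
Step 2: compute() modifies global score: score += 12 = 26.
Step 3: result = 26

The answer is 26.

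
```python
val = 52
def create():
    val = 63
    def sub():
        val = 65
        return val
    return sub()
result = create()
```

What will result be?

Step 1: Three scopes define val: global (52), create (63), sub (65).
Step 2: sub() has its own local val = 65, which shadows both enclosing and global.
Step 3: result = 65 (local wins in LEGB)

The answer is 65.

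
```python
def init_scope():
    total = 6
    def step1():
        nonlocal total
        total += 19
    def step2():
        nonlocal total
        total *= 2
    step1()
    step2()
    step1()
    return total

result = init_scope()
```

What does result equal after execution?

Step 1: total = 6.
Step 2: step1(): total = 6 + 19 = 25.
Step 3: step2(): total = 25 * 2 = 50.
Step 4: step1(): total = 50 + 19 = 69. result = 69

The answer is 69.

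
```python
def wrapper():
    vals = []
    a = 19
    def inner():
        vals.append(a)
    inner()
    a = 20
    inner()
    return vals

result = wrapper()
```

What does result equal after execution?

Step 1: a = 19. inner() appends current a to vals.
Step 2: First inner(): appends 19. Then a = 20.
Step 3: Second inner(): appends 20 (closure sees updated a). result = [19, 20]

The answer is [19, 20].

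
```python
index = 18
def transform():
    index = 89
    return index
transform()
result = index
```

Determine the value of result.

Step 1: Global index = 18.
Step 2: transform() creates local index = 89 (shadow, not modification).
Step 3: After transform() returns, global index is unchanged. result = 18

The answer is 18.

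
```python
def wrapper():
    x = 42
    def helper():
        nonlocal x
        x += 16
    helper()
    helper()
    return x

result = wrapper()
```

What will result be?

Step 1: x starts at 42.
Step 2: helper() is called 2 times, each adding 16.
Step 3: x = 42 + 16 * 2 = 74

The answer is 74.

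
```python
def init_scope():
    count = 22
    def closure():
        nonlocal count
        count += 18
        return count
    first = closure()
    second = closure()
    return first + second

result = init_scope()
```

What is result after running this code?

Step 1: count starts at 22.
Step 2: First call: count = 22 + 18 = 40, returns 40.
Step 3: Second call: count = 40 + 18 = 58, returns 58.
Step 4: result = 40 + 58 = 98

The answer is 98.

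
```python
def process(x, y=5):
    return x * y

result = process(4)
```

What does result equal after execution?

Step 1: process(4) uses default y = 5.
Step 2: Returns 4 * 5 = 20.
Step 3: result = 20

The answer is 20.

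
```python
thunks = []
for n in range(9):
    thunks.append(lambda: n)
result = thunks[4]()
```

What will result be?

Step 1: The loop creates 9 lambdas, all referencing the same variable n.
Step 2: After the loop, n = 8 (final value).
Step 3: thunks[4]() looks up n at call time and finds 8. This is the late binding gotcha. result = 8

The answer is 8.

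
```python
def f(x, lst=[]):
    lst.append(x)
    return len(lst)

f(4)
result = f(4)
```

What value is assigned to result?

Step 1: Mutable default list persists between calls.
Step 2: First call: lst = [4], len = 1. Second call: lst = [4, 4], len = 2.
Step 3: result = 2

The answer is 2.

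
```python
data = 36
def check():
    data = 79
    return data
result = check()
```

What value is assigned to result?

Step 1: Global data = 36.
Step 2: check() creates local data = 79, shadowing the global.
Step 3: Returns local data = 79. result = 79

The answer is 79.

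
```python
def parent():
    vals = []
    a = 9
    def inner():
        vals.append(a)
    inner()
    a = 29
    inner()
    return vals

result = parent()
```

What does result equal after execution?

Step 1: a = 9. inner() appends current a to vals.
Step 2: First inner(): appends 9. Then a = 29.
Step 3: Second inner(): appends 29 (closure sees updated a). result = [9, 29]

The answer is [9, 29].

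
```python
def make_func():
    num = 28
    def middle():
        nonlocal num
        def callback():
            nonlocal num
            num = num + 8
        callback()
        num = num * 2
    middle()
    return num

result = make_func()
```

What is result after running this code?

Step 1: num = 28.
Step 2: callback() adds 8: num = 28 + 8 = 36.
Step 3: middle() doubles: num = 36 * 2 = 72.
Step 4: result = 72

The answer is 72.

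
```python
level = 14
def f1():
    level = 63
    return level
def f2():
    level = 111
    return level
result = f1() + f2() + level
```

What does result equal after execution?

Step 1: Each function shadows global level with its own local.
Step 2: f1() returns 63, f2() returns 111.
Step 3: Global level = 14 is unchanged. result = 63 + 111 + 14 = 188

The answer is 188.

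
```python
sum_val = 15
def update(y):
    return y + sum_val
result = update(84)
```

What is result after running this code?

Step 1: sum_val = 15 is defined globally.
Step 2: update(84) uses parameter y = 84 and looks up sum_val from global scope = 15.
Step 3: result = 84 + 15 = 99

The answer is 99.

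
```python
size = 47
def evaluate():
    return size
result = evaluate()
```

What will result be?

Step 1: size = 47 is defined in the global scope.
Step 2: evaluate() looks up size. No local size exists, so Python checks the global scope via LEGB rule and finds size = 47.
Step 3: result = 47

The answer is 47.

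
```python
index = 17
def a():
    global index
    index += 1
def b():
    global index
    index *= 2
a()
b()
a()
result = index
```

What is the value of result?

Step 1: index = 17.
Step 2: a(): index = 17 + 1 = 18.
Step 3: b(): index = 18 * 2 = 36.
Step 4: a(): index = 36 + 1 = 37

The answer is 37.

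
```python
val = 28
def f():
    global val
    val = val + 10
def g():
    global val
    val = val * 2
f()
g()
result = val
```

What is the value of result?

Step 1: val = 28.
Step 2: f() adds 10: val = 28 + 10 = 38.
Step 3: g() doubles: val = 38 * 2 = 76.
Step 4: result = 76

The answer is 76.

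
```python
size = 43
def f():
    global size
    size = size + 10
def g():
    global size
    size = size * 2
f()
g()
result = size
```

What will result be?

Step 1: size = 43.
Step 2: f() adds 10: size = 43 + 10 = 53.
Step 3: g() doubles: size = 53 * 2 = 106.
Step 4: result = 106

The answer is 106.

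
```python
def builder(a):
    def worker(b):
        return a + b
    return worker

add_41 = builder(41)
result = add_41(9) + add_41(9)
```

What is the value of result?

Step 1: add_41 captures a = 41.
Step 2: add_41(9) = 41 + 9 = 50, called twice.
Step 3: result = 50 + 50 = 100

The answer is 100.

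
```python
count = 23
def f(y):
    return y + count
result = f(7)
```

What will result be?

Step 1: count = 23 is defined globally.
Step 2: f(7) uses parameter y = 7 and looks up count from global scope = 23.
Step 3: result = 7 + 23 = 30

The answer is 30.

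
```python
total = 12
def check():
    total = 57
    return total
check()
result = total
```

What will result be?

Step 1: Global total = 12.
Step 2: check() creates local total = 57 (shadow, not modification).
Step 3: After check() returns, global total is unchanged. result = 12

The answer is 12.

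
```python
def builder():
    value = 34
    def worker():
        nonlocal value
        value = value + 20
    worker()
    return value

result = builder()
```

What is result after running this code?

Step 1: builder() sets value = 34.
Step 2: worker() uses nonlocal to modify value in builder's scope: value = 34 + 20 = 54.
Step 3: builder() returns the modified value = 54

The answer is 54.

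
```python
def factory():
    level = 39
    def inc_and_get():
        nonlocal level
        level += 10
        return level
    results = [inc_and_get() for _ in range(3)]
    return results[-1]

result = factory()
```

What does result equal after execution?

Step 1: level = 39.
Step 2: Three calls to inc_and_get(), each adding 10.
Step 3: Last value = 39 + 10 * 3 = 69

The answer is 69.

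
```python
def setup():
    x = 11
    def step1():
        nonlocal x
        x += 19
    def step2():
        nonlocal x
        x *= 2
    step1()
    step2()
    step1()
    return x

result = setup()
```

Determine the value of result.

Step 1: x = 11.
Step 2: step1(): x = 11 + 19 = 30.
Step 3: step2(): x = 30 * 2 = 60.
Step 4: step1(): x = 60 + 19 = 79. result = 79

The answer is 79.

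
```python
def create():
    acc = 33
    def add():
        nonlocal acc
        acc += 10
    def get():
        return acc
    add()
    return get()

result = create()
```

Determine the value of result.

Step 1: acc = 33. add() modifies it via nonlocal, get() reads it.
Step 2: add() makes acc = 33 + 10 = 43.
Step 3: get() returns 43. result = 43

The answer is 43.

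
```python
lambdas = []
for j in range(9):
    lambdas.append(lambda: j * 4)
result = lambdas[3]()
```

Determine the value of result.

Step 1: All lambdas reference the same variable j (late binding).
Step 2: After the loop, j = 8. Every lambda returns j * 4.
Step 3: lambdas[3]() = 8 * 4 = 32

The answer is 32.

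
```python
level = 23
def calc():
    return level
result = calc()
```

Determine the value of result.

Step 1: level = 23 is defined in the global scope.
Step 2: calc() looks up level. No local level exists, so Python checks the global scope via LEGB rule and finds level = 23.
Step 3: result = 23

The answer is 23.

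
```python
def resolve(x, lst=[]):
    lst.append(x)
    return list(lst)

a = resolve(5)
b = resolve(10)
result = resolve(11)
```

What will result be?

Step 1: Default list is shared. list() creates copies for return values.
Step 2: Internal list grows: [5] -> [5, 10] -> [5, 10, 11].
Step 3: result = [5, 10, 11]

The answer is [5, 10, 11].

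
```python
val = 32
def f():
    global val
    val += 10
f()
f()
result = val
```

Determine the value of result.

Step 1: val = 32.
Step 2: First f(): val = 32 + 10 = 42.
Step 3: Second f(): val = 42 + 10 = 52. result = 52

The answer is 52.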